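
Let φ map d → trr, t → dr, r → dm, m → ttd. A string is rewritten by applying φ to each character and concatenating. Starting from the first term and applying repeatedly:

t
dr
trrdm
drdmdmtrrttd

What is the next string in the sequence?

Rewriting each symbol of drdmdmtrrttd: d→trr, r→dm, d→trr, m→ttd, d→trr, m→ttd, t→dr, r→dm, r→dm, t→dr, t→dr, d→trr, which concatenates to trr dm trr ttd trr ttd dr dm dm dr dr trr.

trrdmtrrttdtrrttddrdmdmdrdrtrr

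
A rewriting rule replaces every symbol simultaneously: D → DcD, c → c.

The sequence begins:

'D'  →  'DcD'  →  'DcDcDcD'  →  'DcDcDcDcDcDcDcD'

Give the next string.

φ(DcDcDcDcDcDcDcD) expands symbol-by-symbol to DcD c DcD c DcD c DcD c DcD c DcD c DcD c DcD; joining the 15 pieces gives the next term.

DcDcDcDcDcDcDcDcDcDcDcDcDcDcDcD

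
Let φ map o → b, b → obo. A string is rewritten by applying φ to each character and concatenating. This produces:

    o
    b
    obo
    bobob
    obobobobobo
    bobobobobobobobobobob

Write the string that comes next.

obobobobobobobobobobobobobobobobobobobobobo

φ(bobobobobobobobobobob) expands symbol-by-symbol to obo b obo b obo b obo b obo b obo b obo b obo b obo b obo b obo; joining the 21 pieces gives the next term.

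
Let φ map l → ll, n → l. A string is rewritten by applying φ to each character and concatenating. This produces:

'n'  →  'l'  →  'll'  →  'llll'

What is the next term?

Rewriting each symbol of llll: l→ll, l→ll, l→ll, l→ll, which concatenates to ll ll ll ll.

llllllll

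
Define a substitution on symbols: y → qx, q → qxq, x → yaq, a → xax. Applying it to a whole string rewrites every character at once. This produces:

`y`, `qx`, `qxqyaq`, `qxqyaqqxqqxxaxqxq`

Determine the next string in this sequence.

Applying the rule to each of the 17 symbols of qxqyaqqxqqxxaxqxq gives the pieces qxq yaq qxq qx xax qxq qxq yaq qxq qxq yaq yaq xax yaq qxq yaq qxq, which concatenate to the answer.

qxqyaqqxqqxxaxqxqqxqyaqqxqqxqyaqyaqxaxyaqqxqyaqqxq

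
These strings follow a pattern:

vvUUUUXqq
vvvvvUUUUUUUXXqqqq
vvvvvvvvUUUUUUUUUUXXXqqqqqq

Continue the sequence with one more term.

vvvvvvvvvvvUUUUUUUUUUUUUXXXXqqqqqqqq

The n-th term is 3n-1 v's then 3n+1 U's then n X's then 2n q's (n = 1, 2, …).
At n = 4 the blocks have lengths 11, 13, 4, 8.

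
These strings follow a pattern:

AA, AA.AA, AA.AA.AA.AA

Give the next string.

Each string is two copies of the previous one joined by '.'.
So the next term is two copies of AA.AA.AA.AA with '.' between the halves.

AA.AA.AA.AA.AA.AA.AA.AA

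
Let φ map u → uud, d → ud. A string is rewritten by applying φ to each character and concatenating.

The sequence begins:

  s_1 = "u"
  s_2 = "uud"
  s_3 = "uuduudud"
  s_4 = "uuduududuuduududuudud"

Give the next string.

Rewriting the 21 symbols of uuduududuuduududuudud one by one yields uud uud ud uud uud ud uud ud uud uud ud uud uud ud uud ud uud uud ud uud ud; concatenated:

uuduududuuduududuududuuduududuuduududuududuuduududuudud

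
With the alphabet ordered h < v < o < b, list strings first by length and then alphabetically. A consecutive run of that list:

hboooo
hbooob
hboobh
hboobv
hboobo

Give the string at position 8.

hbobhv

Stepping forward 3 times from hboobo: hboobo → hboobb → hbobhh, then the target.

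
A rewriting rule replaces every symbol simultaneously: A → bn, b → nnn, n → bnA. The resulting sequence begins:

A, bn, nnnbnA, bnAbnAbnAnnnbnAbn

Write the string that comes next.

Applying the rule to each of the 17 symbols of bnAbnAbnAnnnbnAbn gives the pieces nnn bnA bn nnn bnA bn nnn bnA bn bnA bnA bnA nnn bnA bn nnn bnA, which concatenate to the answer.

nnnbnAbnnnnbnAbnnnnbnAbnbnAbnAbnAnnnbnAbnnnnbnA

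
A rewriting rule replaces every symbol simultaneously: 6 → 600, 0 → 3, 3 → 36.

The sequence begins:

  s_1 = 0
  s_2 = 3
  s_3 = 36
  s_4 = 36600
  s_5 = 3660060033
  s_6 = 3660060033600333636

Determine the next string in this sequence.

36600600336003336366003336363660036600

φ(3660060033600333636) expands symbol-by-symbol to 36 600 600 3 3 600 3 3 36 36 600 3 3 36 36 36 600 36 600; joining the 19 pieces gives the next term.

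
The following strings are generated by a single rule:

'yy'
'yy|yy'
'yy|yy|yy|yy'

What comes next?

yy|yy|yy|yy|yy|yy|yy|yy

s(k+1) = s(k)·|·s(k) — each term doubles the last with '|' between the halves.
So the next term is two copies of yy|yy|yy|yy with '|' between the halves.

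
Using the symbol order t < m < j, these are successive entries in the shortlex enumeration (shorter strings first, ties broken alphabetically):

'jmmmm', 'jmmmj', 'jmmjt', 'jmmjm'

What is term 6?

Stepping forward 2 times from jmmjm: jmmjm → jmmjj, then the target.

jmjtt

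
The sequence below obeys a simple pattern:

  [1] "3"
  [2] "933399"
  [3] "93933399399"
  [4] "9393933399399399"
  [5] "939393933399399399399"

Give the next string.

Each term wraps the previous one in 93 on the left and 399 on the right.
So the next term is 93·939393933399399399399·399.

93939393933399399399399399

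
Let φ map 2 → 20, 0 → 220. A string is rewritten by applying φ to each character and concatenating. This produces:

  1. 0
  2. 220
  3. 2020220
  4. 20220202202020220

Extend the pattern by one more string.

Rewriting the 17 symbols of 20220202202020220 one by one yields 20 220 20 20 220 20 220 20 20 220 20 220 20 220 20 20 220; concatenated:

20220202022020220202022020220202202020220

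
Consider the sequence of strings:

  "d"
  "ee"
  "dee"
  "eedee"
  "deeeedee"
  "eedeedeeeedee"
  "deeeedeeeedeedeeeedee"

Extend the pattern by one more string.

eedeedeeeedeedeeeedeeeedeedeeeedee

From term 3 onward, concatenate the second-to-last term with the last: d·ee = dee, ee·dee = eedee, …
So term 8 is eedeedeeeedee·deeeedeeeedeedeeeedee.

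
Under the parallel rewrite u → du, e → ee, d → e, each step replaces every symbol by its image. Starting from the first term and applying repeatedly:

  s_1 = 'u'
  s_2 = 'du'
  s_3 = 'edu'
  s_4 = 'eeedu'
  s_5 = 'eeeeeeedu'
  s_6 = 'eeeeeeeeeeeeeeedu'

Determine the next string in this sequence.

eeeeeeeeeeeeeeeeeeeeeeeeeeeeeeedu

Replace each of the 17 characters of eeeeeeeeeeeeeeedu in place — ee ee ee ee ee ee ee ee ee ee ee ee ee ee ee e du — and concatenate.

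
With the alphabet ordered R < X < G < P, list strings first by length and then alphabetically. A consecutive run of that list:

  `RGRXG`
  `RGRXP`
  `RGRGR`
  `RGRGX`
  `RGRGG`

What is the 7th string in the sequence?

RGRPR

Advancing 2 positions from RGRGG through RGRGG → RGRGP reaches term 7.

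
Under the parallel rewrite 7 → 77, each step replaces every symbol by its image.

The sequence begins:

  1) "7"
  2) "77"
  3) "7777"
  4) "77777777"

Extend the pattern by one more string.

Rewriting each symbol of 77777777: 7→77, 7→77, 7→77, 7→77, 7→77, 7→77, 7→77, 7→77, which concatenates to 77 77 77 77 77 77 77 77.

7777777777777777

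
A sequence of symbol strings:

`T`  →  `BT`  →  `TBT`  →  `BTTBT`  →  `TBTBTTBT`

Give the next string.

BTTBTTBTBTTBT

From term 3 onward, concatenate the second-to-last term with the last: T·BT = TBT, BT·TBT = BTTBT, …
The next term joins BTTBT and TBTBTTBT.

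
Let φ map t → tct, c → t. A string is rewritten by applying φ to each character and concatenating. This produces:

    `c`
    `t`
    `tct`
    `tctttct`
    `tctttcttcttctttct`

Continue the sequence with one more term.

Rewriting the 17 symbols of tctttcttcttctttct one by one yields tct t tct tct tct t tct tct t tct tct t tct tct tct t tct; concatenated:

tctttcttcttctttcttctttcttctttcttcttctttct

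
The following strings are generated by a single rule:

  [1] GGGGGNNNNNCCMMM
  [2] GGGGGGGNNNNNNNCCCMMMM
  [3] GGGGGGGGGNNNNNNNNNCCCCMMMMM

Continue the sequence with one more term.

The n-th term is 2n+1 G's then 2n+1 N's then n C's then n+1 M's, where the shown terms are n = 2, 3, 4.
For the next term, n = 5, so the run lengths are 11, 11, 5, 6.

GGGGGGGGGGGNNNNNNNNNNNCCCCCMMMMMM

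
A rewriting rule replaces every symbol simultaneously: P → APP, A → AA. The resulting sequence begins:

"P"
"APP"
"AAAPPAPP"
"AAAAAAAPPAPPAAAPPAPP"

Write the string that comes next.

Rewriting the 20 symbols of AAAAAAAPPAPPAAAPPAPP one by one yields AA AA AA AA AA AA AA APP APP AA APP APP AA AA AA APP APP AA APP APP; concatenated:

AAAAAAAAAAAAAAAPPAPPAAAPPAPPAAAAAAAPPAPPAAAPPAPP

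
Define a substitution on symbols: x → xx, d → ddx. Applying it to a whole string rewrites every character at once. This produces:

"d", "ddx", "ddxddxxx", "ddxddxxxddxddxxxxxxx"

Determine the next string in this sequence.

Applying the rule to each of the 20 symbols of ddxddxxxddxddxxxxxxx gives the pieces ddx ddx xx ddx ddx xx xx xx ddx ddx xx ddx ddx xx xx xx xx xx xx xx, which concatenate to the answer.

ddxddxxxddxddxxxxxxxddxddxxxddxddxxxxxxxxxxxxxxx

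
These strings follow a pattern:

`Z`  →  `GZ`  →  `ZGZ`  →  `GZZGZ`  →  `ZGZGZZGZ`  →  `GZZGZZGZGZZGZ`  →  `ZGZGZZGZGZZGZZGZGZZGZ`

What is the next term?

From term 3 onward, concatenate the second-to-last term with the last: Z·GZ = ZGZ, GZ·ZGZ = GZZGZ, …
So term 8 is GZZGZZGZGZZGZ·ZGZGZZGZGZZGZZGZGZZGZ.

GZZGZZGZGZZGZZGZGZZGZGZZGZZGZGZZGZ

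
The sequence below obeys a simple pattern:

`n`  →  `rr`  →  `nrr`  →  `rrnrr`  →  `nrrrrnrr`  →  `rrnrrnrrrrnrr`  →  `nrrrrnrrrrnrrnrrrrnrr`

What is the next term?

rrnrrnrrrrnrrnrrrrnrrrrnrrnrrrrnrr

Each term (from the third on) is the two preceding terms concatenated in order: term 3 = n·rr = nrr.
The next term joins rrnrrnrrrrnrr and nrrrrnrrrrnrrnrrrrnrr.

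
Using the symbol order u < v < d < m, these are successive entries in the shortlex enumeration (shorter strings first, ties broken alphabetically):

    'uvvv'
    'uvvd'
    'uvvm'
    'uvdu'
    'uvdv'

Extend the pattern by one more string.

Treat uvdv as a base-4 numeral over the given alphabet and add one, carrying through any trailing m's.

uvdd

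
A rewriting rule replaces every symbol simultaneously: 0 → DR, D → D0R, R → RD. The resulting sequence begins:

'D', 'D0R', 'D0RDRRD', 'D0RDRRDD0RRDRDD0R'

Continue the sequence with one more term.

φ(D0RDRRDD0RRDRDD0R) expands symbol-by-symbol to D0R DR RD D0R RD RD D0R D0R DR RD RD D0R RD D0R D0R DR RD; joining the 17 pieces gives the next term.

D0RDRRDD0RRDRDD0RD0RDRRDRDD0RRDD0RD0RDRRD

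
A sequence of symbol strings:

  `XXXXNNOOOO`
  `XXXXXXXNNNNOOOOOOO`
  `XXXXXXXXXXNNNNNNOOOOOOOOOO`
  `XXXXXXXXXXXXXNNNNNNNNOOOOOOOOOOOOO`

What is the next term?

Term n consists of 3n+1 X's, followed by 2n N's, followed by 3n+1 O's (n = 1, 2, …).
At n = 5 the blocks have lengths 16, 10, 16.

XXXXXXXXXXXXXXXXNNNNNNNNNNOOOOOOOOOOOOOOOO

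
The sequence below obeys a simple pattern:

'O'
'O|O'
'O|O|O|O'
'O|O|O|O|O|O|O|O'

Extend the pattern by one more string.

O|O|O|O|O|O|O|O|O|O|O|O|O|O|O|O

s(k+1) = s(k)·|·s(k) — each term doubles the last with '|' between the halves.
One more doubling of O|O|O|O|O|O|O|O gives the answer.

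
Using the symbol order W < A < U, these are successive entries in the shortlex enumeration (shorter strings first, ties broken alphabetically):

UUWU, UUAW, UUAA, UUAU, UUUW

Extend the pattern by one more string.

Find the rightmost character of UUUW below U, bump it to the next letter, and reset everything to its right to W.

UUUA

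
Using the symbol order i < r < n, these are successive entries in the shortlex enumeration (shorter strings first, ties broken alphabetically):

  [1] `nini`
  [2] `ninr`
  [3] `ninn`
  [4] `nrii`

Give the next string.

Treat nrii as a base-3 numeral over the given alphabet and add one, carrying through any trailing n's.

nrir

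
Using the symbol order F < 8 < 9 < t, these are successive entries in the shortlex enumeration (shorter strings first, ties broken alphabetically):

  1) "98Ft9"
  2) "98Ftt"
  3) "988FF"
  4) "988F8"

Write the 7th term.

9888F

Stepping forward 3 times from 988F8: 988F8 → 988F9 → 988Ft, then the target.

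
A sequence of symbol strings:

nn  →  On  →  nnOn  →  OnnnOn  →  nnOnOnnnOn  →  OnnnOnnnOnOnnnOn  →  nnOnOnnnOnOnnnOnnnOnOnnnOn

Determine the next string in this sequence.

OnnnOnnnOnOnnnOnnnOnOnnnOnOnnnOnnnOnOnnnOn

This is a Fibonacci-style word recurrence s(k) = s(k−2)·s(k−1): e.g. nn·On = nnOn.
The next term joins OnnnOnnnOnOnnnOn and nnOnOnnnOnOnnnOnnnOnOnnnOn.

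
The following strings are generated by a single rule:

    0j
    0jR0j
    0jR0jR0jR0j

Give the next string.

s(k+1) = s(k)·R·s(k) — each term doubles the last with 'R' between the halves.
So the next term is two copies of 0jR0jR0jR0j with 'R' between the halves.

0jR0jR0jR0jR0jR0jR0jR0j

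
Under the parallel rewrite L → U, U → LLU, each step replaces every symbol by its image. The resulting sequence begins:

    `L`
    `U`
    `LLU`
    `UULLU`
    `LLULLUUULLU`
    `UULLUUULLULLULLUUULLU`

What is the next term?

LLULLUUULLULLULLUUULLUUULLUUULLULLULLUUULLU

φ(UULLUUULLULLULLUUULLU) expands symbol-by-symbol to LLU LLU U U LLU LLU LLU U U LLU U U LLU U U LLU LLU LLU U U LLU; joining the 21 pieces gives the next term.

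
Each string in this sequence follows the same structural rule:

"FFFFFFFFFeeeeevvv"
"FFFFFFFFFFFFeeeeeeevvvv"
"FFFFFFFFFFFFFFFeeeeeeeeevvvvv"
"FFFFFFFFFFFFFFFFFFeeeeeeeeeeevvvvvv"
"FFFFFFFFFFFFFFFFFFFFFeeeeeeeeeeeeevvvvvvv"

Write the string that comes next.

The n-th term is 3n+3 F's then 2n+1 e's then n+1 v's, where the shown terms are n = 2, 3, 4, 5, 6.
Setting n = 7 gives 24, 15, 8 characters in each block.

FFFFFFFFFFFFFFFFFFFFFFFFeeeeeeeeeeeeeeevvvvvvvv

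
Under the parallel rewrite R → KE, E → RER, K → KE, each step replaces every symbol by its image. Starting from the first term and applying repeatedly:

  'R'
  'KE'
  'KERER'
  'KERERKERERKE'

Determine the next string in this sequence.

Rewriting each symbol of KERERKERERKE: K→KE, E→RER, R→KE, E→RER, R→KE, K→KE, E→RER, R→KE, E→RER, R→KE, K→KE, E→RER, which concatenates to KE RER KE RER KE KE RER KE RER KE KE RER.

KERERKERERKEKERERKERERKEKERER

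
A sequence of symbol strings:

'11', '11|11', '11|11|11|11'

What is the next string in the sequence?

Each string is two copies of the previous one joined by '|'.
So the next term is two copies of 11|11|11|11 with '|' between the halves.

11|11|11|11|11|11|11|11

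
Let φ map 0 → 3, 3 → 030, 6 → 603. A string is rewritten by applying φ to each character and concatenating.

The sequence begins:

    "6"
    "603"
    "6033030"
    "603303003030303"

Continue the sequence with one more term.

6033030030303033030303030303030

φ(603303003030303) expands symbol-by-symbol to 603 3 030 030 3 030 3 3 030 3 030 3 030 3 030; joining the 15 pieces gives the next term.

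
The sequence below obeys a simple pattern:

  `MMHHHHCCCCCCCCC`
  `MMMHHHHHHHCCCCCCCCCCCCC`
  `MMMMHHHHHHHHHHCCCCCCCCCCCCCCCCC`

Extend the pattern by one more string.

MMMMMHHHHHHHHHHHHHCCCCCCCCCCCCCCCCCCCCC

Reading off run lengths: M runs 2, 3, 4; H runs 4, 7, 10; C runs 9, 13, 17 — each is linear in n, where the shown terms are n = 2, 3, 4.
For the next term, n = 5, so the run lengths are 5, 13, 21.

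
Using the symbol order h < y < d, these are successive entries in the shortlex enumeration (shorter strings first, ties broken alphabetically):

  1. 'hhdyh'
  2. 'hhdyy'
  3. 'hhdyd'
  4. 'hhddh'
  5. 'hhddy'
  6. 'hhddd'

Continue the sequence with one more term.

Treat hhddd as a base-3 numeral over the given alphabet and add one, carrying through any trailing d's.

hyhhh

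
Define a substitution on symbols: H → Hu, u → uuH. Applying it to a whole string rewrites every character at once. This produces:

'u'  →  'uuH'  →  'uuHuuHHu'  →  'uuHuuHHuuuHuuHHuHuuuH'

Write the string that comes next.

Rewriting the 21 symbols of uuHuuHHuuuHuuHHuHuuuH one by one yields uuH uuH Hu uuH uuH Hu Hu uuH uuH uuH Hu uuH uuH Hu Hu uuH Hu uuH uuH uuH Hu; concatenated:

uuHuuHHuuuHuuHHuHuuuHuuHuuHHuuuHuuHHuHuuuHHuuuHuuHuuHHu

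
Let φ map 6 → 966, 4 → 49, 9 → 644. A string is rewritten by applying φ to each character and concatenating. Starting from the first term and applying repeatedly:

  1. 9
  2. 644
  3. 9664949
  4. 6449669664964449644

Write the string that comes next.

Rewriting the 19 symbols of 6449669664964449644 one by one yields 966 49 49 644 966 966 644 966 966 49 644 966 49 49 49 644 966 49 49; concatenated:

9664949644966966644966966496449664949496449664949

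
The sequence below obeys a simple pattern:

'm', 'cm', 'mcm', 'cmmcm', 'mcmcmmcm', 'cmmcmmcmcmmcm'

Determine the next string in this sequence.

mcmcmmcmcmmcmmcmcmmcm

Each term (from the third on) is the two preceding terms concatenated in order: term 3 = m·cm = mcm.
So term 7 is mcmcmmcm·cmmcmmcmcmmcm.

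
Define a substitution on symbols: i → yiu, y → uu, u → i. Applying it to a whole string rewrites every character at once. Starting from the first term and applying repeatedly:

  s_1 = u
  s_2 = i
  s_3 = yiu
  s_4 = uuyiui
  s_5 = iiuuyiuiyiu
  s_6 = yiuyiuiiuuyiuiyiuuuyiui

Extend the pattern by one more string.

φ(yiuyiuiiuuyiuiyiuuuyiui) expands symbol-by-symbol to uu yiu i uu yiu i yiu yiu i i uu yiu i yiu uu yiu i i i uu yiu i yiu; joining the 23 pieces gives the next term.

uuyiuiuuyiuiyiuyiuiiuuyiuiyiuuuyiuiiiuuyiuiyiu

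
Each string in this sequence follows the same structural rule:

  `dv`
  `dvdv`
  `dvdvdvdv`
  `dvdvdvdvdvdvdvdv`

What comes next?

dvdvdvdvdvdvdvdvdvdvdvdvdvdvdvdv

Each string is two copies of the previous one concatenated.
One more doubling of dvdvdvdvdvdvdvdv gives the answer.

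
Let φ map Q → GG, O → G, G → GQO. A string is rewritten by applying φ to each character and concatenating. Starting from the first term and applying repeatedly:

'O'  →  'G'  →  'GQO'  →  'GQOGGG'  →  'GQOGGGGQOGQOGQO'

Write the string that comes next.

φ(GQOGGGGQOGQOGQO) expands symbol-by-symbol to GQO GG G GQO GQO GQO GQO GG G GQO GG G GQO GG G; joining the 15 pieces gives the next term.

GQOGGGGQOGQOGQOGQOGGGGQOGGGGQOGGG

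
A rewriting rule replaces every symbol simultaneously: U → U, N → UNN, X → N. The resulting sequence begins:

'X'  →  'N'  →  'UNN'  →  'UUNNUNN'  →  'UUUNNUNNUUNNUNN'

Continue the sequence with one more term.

Rewriting the 15 symbols of UUUNNUNNUUNNUNN one by one yields U U U UNN UNN U UNN UNN U U UNN UNN U UNN UNN; concatenated:

UUUUNNUNNUUNNUNNUUUNNUNNUUNNUNN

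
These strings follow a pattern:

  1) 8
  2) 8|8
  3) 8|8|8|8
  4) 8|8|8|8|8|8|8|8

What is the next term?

Each string is two copies of the previous one joined by '|'.
Doubling 8|8|8|8|8|8|8|8 with '|' between the halves:

8|8|8|8|8|8|8|8|8|8|8|8|8|8|8|8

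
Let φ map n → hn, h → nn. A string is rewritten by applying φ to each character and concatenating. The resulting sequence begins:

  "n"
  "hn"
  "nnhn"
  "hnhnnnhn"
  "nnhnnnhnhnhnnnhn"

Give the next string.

hnhnnnhnhnhnnnhnnnhnnnhnhnhnnnhn

Applying the rule to each of the 16 symbols of nnhnnnhnhnhnnnhn gives the pieces hn hn nn hn hn hn nn hn nn hn nn hn hn hn nn hn, which concatenate to the answer.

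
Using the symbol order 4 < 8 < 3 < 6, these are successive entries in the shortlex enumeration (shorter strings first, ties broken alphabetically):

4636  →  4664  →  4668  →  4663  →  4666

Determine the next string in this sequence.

The successor of 4666 increments the rightmost position that isn't already 6 and resets every position after it to 4.

8444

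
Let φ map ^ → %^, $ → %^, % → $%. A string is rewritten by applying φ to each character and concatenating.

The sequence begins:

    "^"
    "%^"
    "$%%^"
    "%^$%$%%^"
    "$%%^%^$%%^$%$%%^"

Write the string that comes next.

Rewriting the 16 symbols of $%%^%^$%%^$%$%%^ one by one yields %^ $% $% %^ $% %^ %^ $% $% %^ %^ $% %^ $% $% %^; concatenated:

%^$%$%%^$%%^%^$%$%%^%^$%%^$%$%%^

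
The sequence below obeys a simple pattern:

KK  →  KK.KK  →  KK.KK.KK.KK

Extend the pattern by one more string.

Each string is two copies of the previous one joined by '.'.
One more doubling of KK.KK.KK.KK gives the answer.

KK.KK.KK.KK.KK.KK.KK.KK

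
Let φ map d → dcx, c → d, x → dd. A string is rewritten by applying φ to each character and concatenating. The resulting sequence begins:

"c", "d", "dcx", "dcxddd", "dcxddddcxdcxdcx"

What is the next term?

dcxddddcxdcxdcxdcxddddcxddddcxddd

Applying the rule to each of the 15 symbols of dcxddddcxdcxdcx gives the pieces dcx d dd dcx dcx dcx dcx d dd dcx d dd dcx d dd, which concatenate to the answer.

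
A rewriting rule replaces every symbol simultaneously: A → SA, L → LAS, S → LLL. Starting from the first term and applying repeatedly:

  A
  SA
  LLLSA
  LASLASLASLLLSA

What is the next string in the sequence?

Rewriting the 14 symbols of LASLASLASLLLSA one by one yields LAS SA LLL LAS SA LLL LAS SA LLL LAS LAS LAS LLL SA; concatenated:

LASSALLLLASSALLLLASSALLLLASLASLASLLLSA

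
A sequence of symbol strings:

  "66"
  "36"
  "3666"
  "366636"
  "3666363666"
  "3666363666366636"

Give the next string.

From term 3 onward, concatenate the last term with the second-to-last: 36·66 = 3666, 3666·36 = 366636, …
Continuing: 3666363666366636 · 3666363666 gives term 7.

36663636663666363666363666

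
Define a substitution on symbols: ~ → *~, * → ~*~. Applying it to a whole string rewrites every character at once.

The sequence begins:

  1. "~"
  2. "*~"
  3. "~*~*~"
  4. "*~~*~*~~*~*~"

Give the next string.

~*~*~*~~*~*~~*~*~*~~*~*~~*~*~

Expanding *~~*~*~~*~*~: *→~*~, ~→*~, ~→*~, *→~*~, ~→*~, *→~*~, ~→*~, ~→*~, *→~*~, ~→*~, *→~*~, ~→*~. Concatenated: ~*~ *~ *~ ~*~ *~ ~*~ *~ *~ ~*~ *~ ~*~ *~.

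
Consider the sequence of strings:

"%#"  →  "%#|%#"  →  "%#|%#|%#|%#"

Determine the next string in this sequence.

%#|%#|%#|%#|%#|%#|%#|%#

s(k+1) = s(k)·|·s(k) — each term doubles the last with '|' between the halves.
So the next term is two copies of %#|%#|%#|%# with '|' between the halves.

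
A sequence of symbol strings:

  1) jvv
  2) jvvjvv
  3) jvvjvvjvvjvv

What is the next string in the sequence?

s(k+1) = s(k)·s(k) — each term doubles the last.
Doubling jvvjvvjvvjvv:

jvvjvvjvvjvvjvvjvvjvvjvv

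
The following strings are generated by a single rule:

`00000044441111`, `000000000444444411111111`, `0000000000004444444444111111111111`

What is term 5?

Each string has the form 0^{3n+3} 4^{3n+1} 1^{4n} (n = 1, 2, …).
Setting n = 5 gives 18, 16, 20 characters in each block.

000000000000000000444444444444444411111111111111111111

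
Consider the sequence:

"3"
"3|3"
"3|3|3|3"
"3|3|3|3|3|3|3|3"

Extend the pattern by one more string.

Every step duplicates the string with '|' between the halves.
So the next term is two copies of 3|3|3|3|3|3|3|3 with '|' between the halves.

3|3|3|3|3|3|3|3|3|3|3|3|3|3|3|3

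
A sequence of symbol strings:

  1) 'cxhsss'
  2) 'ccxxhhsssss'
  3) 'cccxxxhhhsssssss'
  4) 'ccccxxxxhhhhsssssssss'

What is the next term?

Reading off run lengths: c runs 1, 2, 3, 4; x runs 1, 2, 3, 4; h runs 1, 2, 3, 4; s runs 3, 5, 7, 9 — each is linear in n (n = 1, 2, …).
At n = 5 the blocks have lengths 5, 5, 5, 11.

cccccxxxxxhhhhhsssssssssss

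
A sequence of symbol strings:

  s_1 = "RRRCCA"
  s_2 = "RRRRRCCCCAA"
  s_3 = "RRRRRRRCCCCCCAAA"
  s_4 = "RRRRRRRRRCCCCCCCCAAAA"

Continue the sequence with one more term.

RRRRRRRRRRRCCCCCCCCCCAAAAA

Term n consists of 2n+1 R's, followed by 2n C's, followed by n A's (n = 1, 2, …).
At n = 5 the blocks have lengths 11, 10, 5.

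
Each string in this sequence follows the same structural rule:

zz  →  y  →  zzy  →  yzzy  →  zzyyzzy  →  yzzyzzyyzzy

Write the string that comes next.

From term 3 onward, concatenate the second-to-last term with the last: zz·y = zzy, y·zzy = yzzy, …
Continuing: zzyyzzy · yzzyzzyyzzy gives term 7.

zzyyzzyyzzyzzyyzzy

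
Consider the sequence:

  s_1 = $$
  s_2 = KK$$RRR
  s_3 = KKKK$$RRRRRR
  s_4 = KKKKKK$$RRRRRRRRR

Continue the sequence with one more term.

KKKKKKKK$$RRRRRRRRRRRR

Every step adds KK to the front and RRR to the end of the previous string.
So the next term is KK·KKKKKK$$RRRRRRRRR·RRR.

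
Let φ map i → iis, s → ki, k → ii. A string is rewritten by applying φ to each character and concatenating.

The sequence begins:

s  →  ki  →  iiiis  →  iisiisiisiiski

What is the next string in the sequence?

iisiiskiiisiiskiiisiiskiiisiiskiiiiis

Replace each of the 14 characters of iisiisiisiiski in place — iis iis ki iis iis ki iis iis ki iis iis ki ii iis — and concatenate.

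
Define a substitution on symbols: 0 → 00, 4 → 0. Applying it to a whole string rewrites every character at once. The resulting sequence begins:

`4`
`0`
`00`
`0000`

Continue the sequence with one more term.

00000000

Rewriting each symbol of 0000: 0→00, 0→00, 0→00, 0→00, which concatenates to 00 00 00 00.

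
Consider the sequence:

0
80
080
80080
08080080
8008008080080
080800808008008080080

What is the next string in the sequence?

8008008080080080800808008008080080

This is a Fibonacci-style word recurrence s(k) = s(k−2)·s(k−1): e.g. 0·80 = 080.
So term 8 is 8008008080080·080800808008008080080.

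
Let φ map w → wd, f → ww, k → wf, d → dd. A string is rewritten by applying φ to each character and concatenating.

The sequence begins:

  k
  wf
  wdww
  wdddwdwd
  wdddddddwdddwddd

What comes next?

wdddddddddddddddwdddddddwddddddd

Replace each of the 16 characters of wdddddddwdddwddd in place — wd dd dd dd dd dd dd dd wd dd dd dd wd dd dd dd — and concatenate.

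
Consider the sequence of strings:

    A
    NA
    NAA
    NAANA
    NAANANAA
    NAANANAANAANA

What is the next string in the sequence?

NAANANAANAANANAANANAA

This is a Fibonacci-style word recurrence s(k) = s(k−1)·s(k−2): e.g. NA·A = NAA.
Continuing: NAANANAANAANA · NAANANAA gives term 7.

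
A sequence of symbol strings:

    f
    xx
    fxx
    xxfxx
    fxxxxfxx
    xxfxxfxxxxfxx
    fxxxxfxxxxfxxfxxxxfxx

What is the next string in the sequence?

xxfxxfxxxxfxxfxxxxfxxxxfxxfxxxxfxx

Each term (from the third on) is the two preceding terms concatenated in order: term 3 = f·xx = fxx.
So term 8 is xxfxxfxxxxfxx·fxxxxfxxxxfxxfxxxxfxx.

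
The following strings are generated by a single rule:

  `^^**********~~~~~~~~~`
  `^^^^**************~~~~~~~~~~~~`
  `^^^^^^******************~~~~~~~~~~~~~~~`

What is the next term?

^^^^^^^^**********************~~~~~~~~~~~~~~~~~~

Each string has the form ^^{2n-2} *^{4n+2} ~^{3n+3}, where the shown terms are n = 2, 3, 4.
At n = 5 the blocks have lengths 8, 22, 18.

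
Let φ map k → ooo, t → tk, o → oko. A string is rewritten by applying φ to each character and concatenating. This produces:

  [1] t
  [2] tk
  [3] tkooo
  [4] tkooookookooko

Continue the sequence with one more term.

tkooookookookookoooookookoooookookoooooko

Applying the rule to each of the 14 symbols of tkooookookooko gives the pieces tk ooo oko oko oko oko ooo oko oko ooo oko oko ooo oko, which concatenate to the answer.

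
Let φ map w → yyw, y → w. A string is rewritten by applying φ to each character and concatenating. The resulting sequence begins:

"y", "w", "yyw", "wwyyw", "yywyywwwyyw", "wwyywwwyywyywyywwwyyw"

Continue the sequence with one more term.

Applying the rule to each of the 21 symbols of wwyywwwyywyywyywwwyyw gives the pieces yyw yyw w w yyw yyw yyw w w yyw w w yyw w w yyw yyw yyw w w yyw, which concatenate to the answer.

yywyywwwyywyywyywwwyywwwyywwwyywyywyywwwyyw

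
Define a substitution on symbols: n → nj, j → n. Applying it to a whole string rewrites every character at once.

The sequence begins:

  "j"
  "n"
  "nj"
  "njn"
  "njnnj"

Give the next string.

njnnjnjn

Rewriting each symbol of njnnj: n→nj, j→n, n→nj, n→nj, j→n, which concatenates to nj n nj nj n.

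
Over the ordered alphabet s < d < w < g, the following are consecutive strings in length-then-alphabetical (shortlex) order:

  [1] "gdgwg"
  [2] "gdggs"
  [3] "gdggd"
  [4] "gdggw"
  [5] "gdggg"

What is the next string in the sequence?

Find the rightmost character of gdggg below g, bump it to the next letter, and reset everything to its right to s.

gwsss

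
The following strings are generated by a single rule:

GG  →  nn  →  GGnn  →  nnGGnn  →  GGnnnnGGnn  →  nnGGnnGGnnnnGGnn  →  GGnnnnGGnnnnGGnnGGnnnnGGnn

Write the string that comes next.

nnGGnnGGnnnnGGnnGGnnnnGGnnnnGGnnGGnnnnGGnn

Each term (from the third on) is the two preceding terms concatenated in order: term 3 = GG·nn = GGnn.
The next term joins nnGGnnGGnnnnGGnn and GGnnnnGGnnnnGGnnGGnnnnGGnn.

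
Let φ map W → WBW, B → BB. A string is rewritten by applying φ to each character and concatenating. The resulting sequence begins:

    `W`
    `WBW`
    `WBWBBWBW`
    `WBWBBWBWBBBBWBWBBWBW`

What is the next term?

WBWBBWBWBBBBWBWBBWBWBBBBBBBBWBWBBWBWBBBBWBWBBWBW

Applying the rule to each of the 20 symbols of WBWBBWBWBBBBWBWBBWBW gives the pieces WBW BB WBW BB BB WBW BB WBW BB BB BB BB WBW BB WBW BB BB WBW BB WBW, which concatenate to the answer.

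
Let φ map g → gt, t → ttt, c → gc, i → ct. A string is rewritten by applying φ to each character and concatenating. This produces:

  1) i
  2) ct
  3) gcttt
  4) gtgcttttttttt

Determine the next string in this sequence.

Applying the rule to each of the 13 symbols of gtgcttttttttt gives the pieces gt ttt gt gc ttt ttt ttt ttt ttt ttt ttt ttt ttt, which concatenate to the answer.

gttttgtgcttttttttttttttttttttttttttt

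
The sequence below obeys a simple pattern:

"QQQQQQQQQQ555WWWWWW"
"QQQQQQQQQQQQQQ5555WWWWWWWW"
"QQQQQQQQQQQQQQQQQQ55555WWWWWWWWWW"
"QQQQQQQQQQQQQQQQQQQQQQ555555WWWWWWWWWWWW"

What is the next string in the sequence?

QQQQQQQQQQQQQQQQQQQQQQQQQQ5555555WWWWWWWWWWWWWW

Reading off run lengths: Q runs 10, 14, 18, 22; 5 runs 3, 4, 5, 6; W runs 6, 8, 10, 12 — each is linear in n, where the shown terms are n = 2, 3, 4, 5.
Setting n = 6 gives 26, 7, 14 characters in each block.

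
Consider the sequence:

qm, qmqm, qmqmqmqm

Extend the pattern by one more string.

Each string is two copies of the previous one concatenated.
One more doubling of qmqmqmqm gives the answer.

qmqmqmqmqmqmqmqm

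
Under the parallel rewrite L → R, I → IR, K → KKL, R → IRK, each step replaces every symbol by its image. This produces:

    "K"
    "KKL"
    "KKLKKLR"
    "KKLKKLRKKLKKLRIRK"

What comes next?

Rewriting the 17 symbols of KKLKKLRKKLKKLRIRK one by one yields KKL KKL R KKL KKL R IRK KKL KKL R KKL KKL R IRK IR IRK KKL; concatenated:

KKLKKLRKKLKKLRIRKKKLKKLRKKLKKLRIRKIRIRKKKL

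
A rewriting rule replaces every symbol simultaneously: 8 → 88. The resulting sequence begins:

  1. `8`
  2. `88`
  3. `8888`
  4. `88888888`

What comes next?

8888888888888888

Apply φ to 88888888 symbol by symbol: 8→88, 8→88, 8→88, 8→88, 8→88, 8→88, 8→88, 8→88; joined: 88 88 88 88 88 88 88 88.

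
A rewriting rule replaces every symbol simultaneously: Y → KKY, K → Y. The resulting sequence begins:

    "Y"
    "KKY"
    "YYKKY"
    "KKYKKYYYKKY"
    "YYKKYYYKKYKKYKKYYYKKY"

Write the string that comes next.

Rewriting the 21 symbols of YYKKYYYKKYKKYKKYYYKKY one by one yields KKY KKY Y Y KKY KKY KKY Y Y KKY Y Y KKY Y Y KKY KKY KKY Y Y KKY; concatenated:

KKYKKYYYKKYKKYKKYYYKKYYYKKYYYKKYKKYKKYYYKKY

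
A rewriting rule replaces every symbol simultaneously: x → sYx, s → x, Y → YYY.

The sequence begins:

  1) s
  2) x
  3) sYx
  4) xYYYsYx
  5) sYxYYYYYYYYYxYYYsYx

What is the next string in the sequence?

Rewriting the 19 symbols of sYxYYYYYYYYYxYYYsYx one by one yields x YYY sYx YYY YYY YYY YYY YYY YYY YYY YYY YYY sYx YYY YYY YYY x YYY sYx; concatenated:

xYYYsYxYYYYYYYYYYYYYYYYYYYYYYYYYYYsYxYYYYYYYYYxYYYsYx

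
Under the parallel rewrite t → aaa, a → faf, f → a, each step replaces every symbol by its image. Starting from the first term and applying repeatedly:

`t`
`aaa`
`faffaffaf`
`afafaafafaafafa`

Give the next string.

Rewriting the 15 symbols of afafaafafaafafa one by one yields faf a faf a faf faf a faf a faf faf a faf a faf; concatenated:

fafafafafaffafafafafaffafafafafaf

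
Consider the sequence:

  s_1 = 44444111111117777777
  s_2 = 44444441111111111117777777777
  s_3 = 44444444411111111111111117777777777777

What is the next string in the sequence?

Term n consists of 2n+1 4's, followed by 4n 1's, followed by 3n+1 7's, where the shown terms are n = 2, 3, 4.
At n = 5 the blocks have lengths 11, 20, 16.

44444444444111111111111111111117777777777777777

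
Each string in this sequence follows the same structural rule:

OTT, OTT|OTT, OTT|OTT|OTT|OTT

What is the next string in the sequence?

Each string is two copies of the previous one joined by '|'.
Doubling OTT|OTT|OTT|OTT with '|' between the halves:

OTT|OTT|OTT|OTT|OTT|OTT|OTT|OTT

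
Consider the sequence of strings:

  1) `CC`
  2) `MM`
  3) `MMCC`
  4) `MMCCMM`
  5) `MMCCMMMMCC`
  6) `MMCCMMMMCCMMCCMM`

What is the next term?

MMCCMMMMCCMMCCMMMMCCMMMMCC

Each term (from the third on) is the previous term followed by the one before it: term 3 = MM·CC = MMCC.
The next term joins MMCCMMMMCCMMCCMM and MMCCMMMMCC.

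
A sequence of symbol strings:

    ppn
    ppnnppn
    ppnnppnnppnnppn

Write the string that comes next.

s(k+1) = s(k)·n·s(k) — each term doubles the last with 'n' between the halves.
So the next term is two copies of ppnnppnnppnnppn with 'n' between the halves.

ppnnppnnppnnppnnppnnppnnppnnppn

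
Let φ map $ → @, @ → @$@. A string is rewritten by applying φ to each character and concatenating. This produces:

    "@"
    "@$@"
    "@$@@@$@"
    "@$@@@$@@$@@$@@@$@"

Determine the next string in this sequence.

@$@@@$@@$@@$@@@$@@$@@@$@@$@@@$@@$@@$@@@$@

φ(@$@@@$@@$@@$@@@$@) expands symbol-by-symbol to @$@ @ @$@ @$@ @$@ @ @$@ @$@ @ @$@ @$@ @ @$@ @$@ @$@ @ @$@; joining the 17 pieces gives the next term.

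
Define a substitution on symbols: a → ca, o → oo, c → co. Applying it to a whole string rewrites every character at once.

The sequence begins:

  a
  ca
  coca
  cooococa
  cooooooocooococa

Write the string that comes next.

Replace each of the 16 characters of cooooooocooococa in place — co oo oo oo oo oo oo oo co oo oo oo co oo co ca — and concatenate.

cooooooooooooooocooooooocooococa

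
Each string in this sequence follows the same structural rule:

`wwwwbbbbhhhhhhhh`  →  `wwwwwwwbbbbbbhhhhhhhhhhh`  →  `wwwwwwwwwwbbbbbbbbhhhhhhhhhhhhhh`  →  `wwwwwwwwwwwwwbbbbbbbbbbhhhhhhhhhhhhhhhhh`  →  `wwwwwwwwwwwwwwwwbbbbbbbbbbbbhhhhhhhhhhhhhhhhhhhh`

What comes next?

Term n consists of 3n-2 w's, followed by 2n b's, followed by 3n+2 h's, where the shown terms are n = 2, 3, 4, 5, 6.
At n = 7 the blocks have lengths 19, 14, 23.

wwwwwwwwwwwwwwwwwwwbbbbbbbbbbbbbbhhhhhhhhhhhhhhhhhhhhhhh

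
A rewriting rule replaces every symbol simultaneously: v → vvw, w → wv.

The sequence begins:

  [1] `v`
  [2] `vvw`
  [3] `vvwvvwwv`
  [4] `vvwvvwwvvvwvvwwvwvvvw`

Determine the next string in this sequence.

Rewriting the 21 symbols of vvwvvwwvvvwvvwwvwvvvw one by one yields vvw vvw wv vvw vvw wv wv vvw vvw vvw wv vvw vvw wv wv vvw wv vvw vvw vvw wv; concatenated:

vvwvvwwvvvwvvwwvwvvvwvvwvvwwvvvwvvwwvwvvvwwvvvwvvwvvwwv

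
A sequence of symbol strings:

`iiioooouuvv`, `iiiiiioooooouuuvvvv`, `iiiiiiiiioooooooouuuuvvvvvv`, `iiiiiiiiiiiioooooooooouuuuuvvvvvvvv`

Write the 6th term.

Each string has the form i^{3n} o^{2n+2} u^{n+1} v^{2n} (n = 1, 2, …).
At n = 6 the blocks have lengths 18, 14, 7, 12.

iiiiiiiiiiiiiiiiiioooooooooooooouuuuuuuvvvvvvvvvvvv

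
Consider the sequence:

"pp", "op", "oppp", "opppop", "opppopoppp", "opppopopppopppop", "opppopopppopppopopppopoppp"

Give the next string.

Each term (from the third on) is the previous term followed by the one before it: term 3 = op·pp = oppp.
Continuing: opppopopppopppopopppopoppp · opppopopppopppop gives term 8.

opppopopppopppopopppopopppopppopopppopppop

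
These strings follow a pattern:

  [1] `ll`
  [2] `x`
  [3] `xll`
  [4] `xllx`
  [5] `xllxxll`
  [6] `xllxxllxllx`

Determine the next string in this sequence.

xllxxllxllxxllxxll

From term 3 onward, concatenate the last term with the second-to-last: x·ll = xll, xll·x = xllx, …
Continuing: xllxxllxllx · xllxxll gives term 7.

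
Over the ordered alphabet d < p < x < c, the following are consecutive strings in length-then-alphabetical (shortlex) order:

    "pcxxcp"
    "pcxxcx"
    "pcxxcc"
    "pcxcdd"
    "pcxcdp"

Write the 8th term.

pcxcpd

Advancing 3 positions from pcxcdp through pcxcdp → pcxcdx → pcxcdc reaches term 8.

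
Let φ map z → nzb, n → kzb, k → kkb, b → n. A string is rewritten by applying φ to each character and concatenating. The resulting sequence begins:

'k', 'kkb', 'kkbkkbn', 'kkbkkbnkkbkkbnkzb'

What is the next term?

kkbkkbnkkbkkbnkzbkkbkkbnkkbkkbnkzbkkbnzbn

Replace each of the 17 characters of kkbkkbnkkbkkbnkzb in place — kkb kkb n kkb kkb n kzb kkb kkb n kkb kkb n kzb kkb nzb n — and concatenate.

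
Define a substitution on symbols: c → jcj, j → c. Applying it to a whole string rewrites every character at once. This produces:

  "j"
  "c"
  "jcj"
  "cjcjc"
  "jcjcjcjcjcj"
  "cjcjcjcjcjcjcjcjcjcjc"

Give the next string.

Applying the rule to each of the 21 symbols of cjcjcjcjcjcjcjcjcjcjc gives the pieces jcj c jcj c jcj c jcj c jcj c jcj c jcj c jcj c jcj c jcj c jcj, which concatenate to the answer.

jcjcjcjcjcjcjcjcjcjcjcjcjcjcjcjcjcjcjcjcjcj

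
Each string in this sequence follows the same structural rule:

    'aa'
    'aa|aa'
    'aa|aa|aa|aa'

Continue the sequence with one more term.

aa|aa|aa|aa|aa|aa|aa|aa

Every step duplicates the string with '|' between the halves.
One more doubling of aa|aa|aa|aa gives the answer.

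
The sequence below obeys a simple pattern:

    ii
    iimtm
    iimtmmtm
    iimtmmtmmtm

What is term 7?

iimtmmtmmtmmtmmtmmtm

The strings grow by a fixed suffix mtm each time.
From iimtmmtmmtm, 3 further steps: iimtmmtmmtm → iimtmmtmmtmmtm → iimtmmtmmtmmtmmtm → (answer).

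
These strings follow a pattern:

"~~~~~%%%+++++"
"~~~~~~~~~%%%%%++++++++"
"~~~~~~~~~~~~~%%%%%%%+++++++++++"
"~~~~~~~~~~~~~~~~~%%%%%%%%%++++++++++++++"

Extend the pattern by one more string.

Each string has the form ~^{4n+1} %^{2n+1} +^{3n+2} (n = 1, 2, …).
Setting n = 5 gives 21, 11, 17 characters in each block.

~~~~~~~~~~~~~~~~~~~~~%%%%%%%%%%%+++++++++++++++++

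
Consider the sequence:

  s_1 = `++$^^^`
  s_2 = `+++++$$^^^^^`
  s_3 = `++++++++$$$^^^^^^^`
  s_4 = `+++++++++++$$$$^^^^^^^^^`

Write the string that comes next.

++++++++++++++$$$$$^^^^^^^^^^^

Reading off run lengths: + runs 2, 5, 8, 11; $ runs 1, 2, 3, 4; ^ runs 3, 5, 7, 9 — each is linear in n (n = 1, 2, …).
At n = 5 the blocks have lengths 14, 5, 11.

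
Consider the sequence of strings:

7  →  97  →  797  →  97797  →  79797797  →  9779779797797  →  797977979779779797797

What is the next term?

Each term (from the third on) is the two preceding terms concatenated in order: term 3 = 7·97 = 797.
Continuing: 9779779797797 · 797977979779779797797 gives term 8.

9779779797797797977979779779797797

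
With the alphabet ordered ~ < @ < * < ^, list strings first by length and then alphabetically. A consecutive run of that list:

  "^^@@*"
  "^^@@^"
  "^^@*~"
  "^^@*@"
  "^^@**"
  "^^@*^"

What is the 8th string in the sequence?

^^@^@

Stepping forward 2 times from ^^@*^: ^^@*^ → ^^@^~, then the target.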